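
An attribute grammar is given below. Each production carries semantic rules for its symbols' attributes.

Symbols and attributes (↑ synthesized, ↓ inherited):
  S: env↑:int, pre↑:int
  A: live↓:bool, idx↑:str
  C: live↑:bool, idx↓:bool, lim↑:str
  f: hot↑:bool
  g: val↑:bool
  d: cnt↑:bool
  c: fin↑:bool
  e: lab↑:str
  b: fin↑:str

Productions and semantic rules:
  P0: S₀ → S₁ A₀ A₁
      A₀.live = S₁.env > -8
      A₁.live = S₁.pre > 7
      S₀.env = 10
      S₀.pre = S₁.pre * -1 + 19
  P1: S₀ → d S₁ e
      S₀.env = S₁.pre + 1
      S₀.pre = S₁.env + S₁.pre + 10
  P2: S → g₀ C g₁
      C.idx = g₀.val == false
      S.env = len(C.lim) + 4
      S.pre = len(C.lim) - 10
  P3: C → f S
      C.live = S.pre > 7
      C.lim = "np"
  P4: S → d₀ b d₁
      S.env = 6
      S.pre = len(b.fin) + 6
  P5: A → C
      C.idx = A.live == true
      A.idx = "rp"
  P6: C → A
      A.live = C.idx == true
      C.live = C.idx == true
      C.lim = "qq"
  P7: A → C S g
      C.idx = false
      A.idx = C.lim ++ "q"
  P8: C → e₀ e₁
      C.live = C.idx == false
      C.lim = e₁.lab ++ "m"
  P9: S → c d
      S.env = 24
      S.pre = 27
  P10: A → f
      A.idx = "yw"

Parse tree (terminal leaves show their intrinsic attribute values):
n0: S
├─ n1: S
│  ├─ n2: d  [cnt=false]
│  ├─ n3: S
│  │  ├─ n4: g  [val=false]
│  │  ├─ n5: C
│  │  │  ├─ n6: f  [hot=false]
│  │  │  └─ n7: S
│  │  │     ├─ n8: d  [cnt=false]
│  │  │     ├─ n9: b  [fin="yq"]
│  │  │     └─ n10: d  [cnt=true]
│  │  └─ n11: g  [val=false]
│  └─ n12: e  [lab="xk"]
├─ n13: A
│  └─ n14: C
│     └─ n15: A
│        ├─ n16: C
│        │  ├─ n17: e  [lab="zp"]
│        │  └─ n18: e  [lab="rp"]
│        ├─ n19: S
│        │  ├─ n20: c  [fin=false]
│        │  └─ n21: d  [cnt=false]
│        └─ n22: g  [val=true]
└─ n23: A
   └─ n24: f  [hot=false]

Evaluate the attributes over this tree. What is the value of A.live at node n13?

true

1. n2.cnt = false  [terminal]
2. n4.val = false  [terminal]
3. n5.idx = true  [g₀.val == false]
4. n6.hot = false  [terminal]
5. n8.cnt = false  [terminal]
6. n9.fin = "yq"  [terminal]
7. n10.cnt = true  [terminal]
8. n7.env = 6  [6]
9. n7.pre = 8  [len(b.fin) + 6]
10. n5.live = true  [S.pre > 7]
11. n5.lim = "np"  ["np"]
12. n11.val = false  [terminal]
13. n3.env = 6  [len(C.lim) + 4]
14. n3.pre = -8  [len(C.lim) - 10]
15. n12.lab = "xk"  [terminal]
16. n1.env = -7  [S₁.pre + 1]
17. n1.pre = 8  [S₁.env + S₁.pre + 10]
18. n13.live = true  [S₁.env > -8]
19. n14.idx = true  [A.live == true]
20. n15.live = true  [C.idx == true]
21. n16.idx = false  [false]
22. n17.lab = "zp"  [terminal]
23. n18.lab = "rp"  [terminal]
24. n16.live = true  [C.idx == false]
25. n16.lim = "rpm"  [e₁.lab ++ "m"]
26. n20.fin = false  [terminal]
27. n21.cnt = false  [terminal]
28. n19.env = 24  [24]
29. n19.pre = 27  [27]
30. n22.val = true  [terminal]
31. n15.idx = "rpmq"  [C.lim ++ "q"]
32. n14.live = true  [C.idx == true]
33. n14.lim = "qq"  ["qq"]
34. n13.idx = "rp"  ["rp"]
35. n23.live = true  [S₁.pre > 7]
36. n24.hot = false  [terminal]
37. n23.idx = "yw"  ["yw"]
38. n0.env = 10  [10]
39. n0.pre = 11  [S₁.pre * -1 + 19]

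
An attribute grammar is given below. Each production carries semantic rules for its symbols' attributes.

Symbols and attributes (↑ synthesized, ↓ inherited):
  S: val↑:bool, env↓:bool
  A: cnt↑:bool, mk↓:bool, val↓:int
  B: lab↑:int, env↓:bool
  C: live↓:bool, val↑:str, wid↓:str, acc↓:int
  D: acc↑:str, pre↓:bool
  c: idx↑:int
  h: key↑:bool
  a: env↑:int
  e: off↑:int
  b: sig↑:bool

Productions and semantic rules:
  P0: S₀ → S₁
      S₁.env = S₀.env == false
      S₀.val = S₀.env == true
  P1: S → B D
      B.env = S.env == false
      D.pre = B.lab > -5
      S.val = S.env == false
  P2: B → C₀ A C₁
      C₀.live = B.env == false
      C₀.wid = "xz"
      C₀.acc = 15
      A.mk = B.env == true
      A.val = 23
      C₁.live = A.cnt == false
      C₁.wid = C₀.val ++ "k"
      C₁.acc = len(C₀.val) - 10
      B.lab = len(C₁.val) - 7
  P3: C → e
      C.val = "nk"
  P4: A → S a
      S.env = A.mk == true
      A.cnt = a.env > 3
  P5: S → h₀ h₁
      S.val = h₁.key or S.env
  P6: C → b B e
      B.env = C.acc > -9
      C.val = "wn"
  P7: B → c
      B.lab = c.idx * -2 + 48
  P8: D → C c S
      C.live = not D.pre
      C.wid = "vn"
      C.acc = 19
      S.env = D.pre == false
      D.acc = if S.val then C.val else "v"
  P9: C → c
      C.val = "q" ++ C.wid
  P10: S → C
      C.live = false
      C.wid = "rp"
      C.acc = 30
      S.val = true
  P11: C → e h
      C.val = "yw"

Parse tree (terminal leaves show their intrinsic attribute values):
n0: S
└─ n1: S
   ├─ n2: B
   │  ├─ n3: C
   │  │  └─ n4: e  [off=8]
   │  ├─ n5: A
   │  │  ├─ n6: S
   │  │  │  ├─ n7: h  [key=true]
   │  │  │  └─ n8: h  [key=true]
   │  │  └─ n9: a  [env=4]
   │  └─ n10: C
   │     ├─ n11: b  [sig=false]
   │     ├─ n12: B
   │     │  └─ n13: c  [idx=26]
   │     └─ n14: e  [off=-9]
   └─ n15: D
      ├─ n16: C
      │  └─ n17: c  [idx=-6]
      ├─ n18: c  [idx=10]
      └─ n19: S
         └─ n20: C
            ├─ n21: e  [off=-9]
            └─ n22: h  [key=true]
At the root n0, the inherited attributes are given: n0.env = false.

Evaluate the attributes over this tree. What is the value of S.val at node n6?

1. n0.env = false  [given at root]
2. n1.env = true  [S₀.env == false]
3. n2.env = false  [S.env == false]
4. n3.live = true  [B.env == false]
5. n3.wid = "xz"  ["xz"]
6. n3.acc = 15  [15]
7. n4.off = 8  [terminal]
8. n3.val = "nk"  ["nk"]
9. n5.mk = false  [B.env == true]
10. n5.val = 23  [23]
11. n6.env = false  [A.mk == true]
12. n7.key = true  [terminal]
13. n8.key = true  [terminal]
14. n6.val = true  [h₁.key or S.env]
15. n9.env = 4  [terminal]
16. n5.cnt = true  [a.env > 3]
17. n10.live = false  [A.cnt == false]
18. n10.wid = "nkk"  [C₀.val ++ "k"]
19. n10.acc = -8  [len(C₀.val) - 10]
20. n11.sig = false  [terminal]
21. n12.env = true  [C.acc > -9]
22. n13.idx = 26  [terminal]
23. n12.lab = -4  [c.idx * -2 + 48]
24. n14.off = -9  [terminal]
25. n10.val = "wn"  ["wn"]
26. n2.lab = -5  [len(C₁.val) - 7]
27. n15.pre = false  [B.lab > -5]
28. n16.live = true  [not D.pre]
29. n16.wid = "vn"  ["vn"]
30. n16.acc = 19  [19]
31. n17.idx = -6  [terminal]
32. n16.val = "qvn"  ["q" ++ C.wid]
33. n18.idx = 10  [terminal]
34. n19.env = true  [D.pre == false]
35. n20.live = false  [false]
36. n20.wid = "rp"  ["rp"]
37. n20.acc = 30  [30]
38. n21.off = -9  [terminal]
39. n22.key = true  [terminal]
40. n20.val = "yw"  ["yw"]
41. n19.val = true  [true]
42. n15.acc = "qvn"  [if S.val then C.val else "v"]
43. n1.val = false  [S.env == false]
44. n0.val = false  [S₀.env == true]

true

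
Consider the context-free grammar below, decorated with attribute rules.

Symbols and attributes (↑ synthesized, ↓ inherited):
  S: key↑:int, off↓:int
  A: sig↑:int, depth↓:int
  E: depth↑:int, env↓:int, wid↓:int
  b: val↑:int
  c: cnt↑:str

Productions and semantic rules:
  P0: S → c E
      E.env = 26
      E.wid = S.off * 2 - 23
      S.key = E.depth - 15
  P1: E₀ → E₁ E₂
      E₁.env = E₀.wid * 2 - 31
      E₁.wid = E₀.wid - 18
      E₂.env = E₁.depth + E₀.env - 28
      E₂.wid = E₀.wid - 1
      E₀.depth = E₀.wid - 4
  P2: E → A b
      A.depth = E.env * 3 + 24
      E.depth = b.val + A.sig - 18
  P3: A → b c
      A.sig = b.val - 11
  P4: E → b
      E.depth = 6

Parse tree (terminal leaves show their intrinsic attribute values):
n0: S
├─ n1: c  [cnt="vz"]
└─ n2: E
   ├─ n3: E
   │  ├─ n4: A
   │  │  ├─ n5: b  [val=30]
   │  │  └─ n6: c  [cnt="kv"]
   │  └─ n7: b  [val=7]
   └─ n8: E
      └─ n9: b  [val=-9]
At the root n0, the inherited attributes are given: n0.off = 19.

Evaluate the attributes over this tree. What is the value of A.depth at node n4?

1. n0.off = 19  [given at root]
2. n1.cnt = "vz"  [terminal]
3. n2.env = 26  [26]
4. n2.wid = 15  [S.off * 2 - 23]
5. n3.env = -1  [E₀.wid * 2 - 31]
6. n3.wid = -3  [E₀.wid - 18]
7. n4.depth = 21  [E.env * 3 + 24]
8. n5.val = 30  [terminal]
9. n6.cnt = "kv"  [terminal]
10. n4.sig = 19  [b.val - 11]
11. n7.val = 7  [terminal]
12. n3.depth = 8  [b.val + A.sig - 18]
13. n8.env = 6  [E₁.depth + E₀.env - 28]
14. n8.wid = 14  [E₀.wid - 1]
15. n9.val = -9  [terminal]
16. n8.depth = 6  [6]
17. n2.depth = 11  [E₀.wid - 4]
18. n0.key = -4  [E.depth - 15]

21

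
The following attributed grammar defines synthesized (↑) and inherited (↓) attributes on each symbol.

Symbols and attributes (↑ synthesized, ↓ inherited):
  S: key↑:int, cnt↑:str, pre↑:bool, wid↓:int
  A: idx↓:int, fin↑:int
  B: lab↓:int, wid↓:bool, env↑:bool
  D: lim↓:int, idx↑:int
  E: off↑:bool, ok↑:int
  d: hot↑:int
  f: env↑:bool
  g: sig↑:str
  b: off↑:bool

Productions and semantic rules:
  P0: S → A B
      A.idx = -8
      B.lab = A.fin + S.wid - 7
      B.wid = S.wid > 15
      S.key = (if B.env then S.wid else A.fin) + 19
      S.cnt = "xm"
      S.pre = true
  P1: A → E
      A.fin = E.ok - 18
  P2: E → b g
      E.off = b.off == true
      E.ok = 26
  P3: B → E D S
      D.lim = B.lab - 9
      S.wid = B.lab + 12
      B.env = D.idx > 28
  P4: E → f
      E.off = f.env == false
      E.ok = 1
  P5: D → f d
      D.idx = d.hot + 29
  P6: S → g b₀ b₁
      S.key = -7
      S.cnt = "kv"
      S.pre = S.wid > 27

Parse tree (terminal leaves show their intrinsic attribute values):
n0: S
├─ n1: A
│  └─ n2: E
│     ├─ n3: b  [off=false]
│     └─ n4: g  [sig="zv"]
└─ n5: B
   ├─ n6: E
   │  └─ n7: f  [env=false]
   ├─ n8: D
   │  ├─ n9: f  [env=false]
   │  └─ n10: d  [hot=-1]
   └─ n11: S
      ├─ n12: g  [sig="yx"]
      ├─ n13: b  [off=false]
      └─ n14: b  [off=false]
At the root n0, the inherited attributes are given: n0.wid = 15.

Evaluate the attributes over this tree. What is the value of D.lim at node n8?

1. n0.wid = 15  [given at root]
2. n1.idx = -8  [-8]
3. n3.off = false  [terminal]
4. n4.sig = "zv"  [terminal]
5. n2.off = false  [b.off == true]
6. n2.ok = 26  [26]
7. n1.fin = 8  [E.ok - 18]
8. n5.lab = 16  [A.fin + S.wid - 7]
9. n5.wid = false  [S.wid > 15]
10. n7.env = false  [terminal]
11. n6.off = true  [f.env == false]
12. n6.ok = 1  [1]
13. n8.lim = 7  [B.lab - 9]
14. n9.env = false  [terminal]
15. n10.hot = -1  [terminal]
16. n8.idx = 28  [d.hot + 29]
17. n11.wid = 28  [B.lab + 12]
18. n12.sig = "yx"  [terminal]
19. n13.off = false  [terminal]
20. n14.off = false  [terminal]
21. n11.key = -7  [-7]
22. n11.cnt = "kv"  ["kv"]
23. n11.pre = true  [S.wid > 27]
24. n5.env = false  [D.idx > 28]
25. n0.key = 27  [(if B.env then S.wid else A.fin) + 19]
26. n0.cnt = "xm"  ["xm"]
27. n0.pre = true  [true]

7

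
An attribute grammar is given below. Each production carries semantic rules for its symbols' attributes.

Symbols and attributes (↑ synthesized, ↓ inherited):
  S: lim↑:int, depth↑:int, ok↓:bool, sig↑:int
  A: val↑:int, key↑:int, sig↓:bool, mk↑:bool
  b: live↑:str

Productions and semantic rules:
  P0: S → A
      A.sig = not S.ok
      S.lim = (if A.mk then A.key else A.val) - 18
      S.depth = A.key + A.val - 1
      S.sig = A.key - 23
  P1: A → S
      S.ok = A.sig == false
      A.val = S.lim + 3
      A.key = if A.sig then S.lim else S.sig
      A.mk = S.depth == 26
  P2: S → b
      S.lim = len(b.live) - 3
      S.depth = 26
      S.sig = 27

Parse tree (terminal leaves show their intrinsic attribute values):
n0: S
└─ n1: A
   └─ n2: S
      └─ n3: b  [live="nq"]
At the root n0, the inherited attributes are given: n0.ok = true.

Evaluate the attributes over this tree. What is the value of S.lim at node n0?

1. n0.ok = true  [given at root]
2. n1.sig = false  [not S.ok]
3. n2.ok = true  [A.sig == false]
4. n3.live = "nq"  [terminal]
5. n2.lim = -1  [len(b.live) - 3]
6. n2.depth = 26  [26]
7. n2.sig = 27  [27]
8. n1.val = 2  [S.lim + 3]
9. n1.key = 27  [if A.sig then S.lim else S.sig]
10. n1.mk = true  [S.depth == 26]
11. n0.lim = 9  [(if A.mk then A.key else A.val) - 18]
12. n0.depth = 28  [A.key + A.val - 1]
13. n0.sig = 4  [A.key - 23]

9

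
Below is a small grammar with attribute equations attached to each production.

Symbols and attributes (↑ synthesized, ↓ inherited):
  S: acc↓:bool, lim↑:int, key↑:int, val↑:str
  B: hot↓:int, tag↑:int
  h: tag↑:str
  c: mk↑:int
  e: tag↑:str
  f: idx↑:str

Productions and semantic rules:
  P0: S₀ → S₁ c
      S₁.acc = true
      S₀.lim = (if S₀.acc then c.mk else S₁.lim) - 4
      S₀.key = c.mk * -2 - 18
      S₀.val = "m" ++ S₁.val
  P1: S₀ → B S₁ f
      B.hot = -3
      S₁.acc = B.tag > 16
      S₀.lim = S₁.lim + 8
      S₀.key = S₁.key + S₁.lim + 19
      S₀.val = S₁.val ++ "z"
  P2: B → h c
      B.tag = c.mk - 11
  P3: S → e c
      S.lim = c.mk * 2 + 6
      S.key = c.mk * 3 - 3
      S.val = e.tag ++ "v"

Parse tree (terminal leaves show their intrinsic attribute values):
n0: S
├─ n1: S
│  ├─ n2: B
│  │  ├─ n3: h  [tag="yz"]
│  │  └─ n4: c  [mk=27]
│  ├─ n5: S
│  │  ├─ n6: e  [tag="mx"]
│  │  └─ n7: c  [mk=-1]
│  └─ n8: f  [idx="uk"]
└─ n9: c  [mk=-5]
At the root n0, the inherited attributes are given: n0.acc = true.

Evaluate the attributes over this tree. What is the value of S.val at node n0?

1. n0.acc = true  [given at root]
2. n1.acc = true  [true]
3. n2.hot = -3  [-3]
4. n3.tag = "yz"  [terminal]
5. n4.mk = 27  [terminal]
6. n2.tag = 16  [c.mk - 11]
7. n5.acc = false  [B.tag > 16]
8. n6.tag = "mx"  [terminal]
9. n7.mk = -1  [terminal]
10. n5.lim = 4  [c.mk * 2 + 6]
11. n5.key = -6  [c.mk * 3 - 3]
12. n5.val = "mxv"  [e.tag ++ "v"]
13. n8.idx = "uk"  [terminal]
14. n1.lim = 12  [S₁.lim + 8]
15. n1.key = 17  [S₁.key + S₁.lim + 19]
16. n1.val = "mxvz"  [S₁.val ++ "z"]
17. n9.mk = -5  [terminal]
18. n0.lim = -9  [(if S₀.acc then c.mk else S₁.lim) - 4]
19. n0.key = -8  [c.mk * -2 - 18]
20. n0.val = "mmxvz"  ["m" ++ S₁.val]

"mmxvz"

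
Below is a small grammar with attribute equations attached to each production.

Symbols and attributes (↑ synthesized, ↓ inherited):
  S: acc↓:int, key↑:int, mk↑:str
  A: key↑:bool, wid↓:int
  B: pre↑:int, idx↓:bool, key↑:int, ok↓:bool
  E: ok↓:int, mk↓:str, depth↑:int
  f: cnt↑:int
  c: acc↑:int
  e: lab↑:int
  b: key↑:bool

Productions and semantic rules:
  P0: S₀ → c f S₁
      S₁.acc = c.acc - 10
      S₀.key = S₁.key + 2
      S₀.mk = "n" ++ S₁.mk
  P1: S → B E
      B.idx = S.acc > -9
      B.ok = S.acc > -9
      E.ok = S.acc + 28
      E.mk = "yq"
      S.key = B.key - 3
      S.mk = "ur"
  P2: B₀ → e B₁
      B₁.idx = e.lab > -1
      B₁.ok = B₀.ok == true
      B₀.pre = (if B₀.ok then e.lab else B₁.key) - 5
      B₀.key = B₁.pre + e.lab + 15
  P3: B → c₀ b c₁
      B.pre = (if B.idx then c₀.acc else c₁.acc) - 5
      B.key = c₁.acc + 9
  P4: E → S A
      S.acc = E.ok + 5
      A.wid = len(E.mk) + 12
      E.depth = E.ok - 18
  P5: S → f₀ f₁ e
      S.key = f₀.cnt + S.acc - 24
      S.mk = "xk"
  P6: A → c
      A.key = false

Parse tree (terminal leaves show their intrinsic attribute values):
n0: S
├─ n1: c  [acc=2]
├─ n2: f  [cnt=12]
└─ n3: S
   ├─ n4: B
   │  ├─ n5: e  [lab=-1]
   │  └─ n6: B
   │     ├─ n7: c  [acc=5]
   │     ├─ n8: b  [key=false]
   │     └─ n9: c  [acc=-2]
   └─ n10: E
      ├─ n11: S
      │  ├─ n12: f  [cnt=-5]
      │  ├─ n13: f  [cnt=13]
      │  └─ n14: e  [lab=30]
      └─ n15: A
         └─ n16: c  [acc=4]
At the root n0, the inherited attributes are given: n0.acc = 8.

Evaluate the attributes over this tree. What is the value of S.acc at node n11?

25

1. n0.acc = 8  [given at root]
2. n1.acc = 2  [terminal]
3. n2.cnt = 12  [terminal]
4. n3.acc = -8  [c.acc - 10]
5. n4.idx = true  [S.acc > -9]
6. n4.ok = true  [S.acc > -9]
7. n5.lab = -1  [terminal]
8. n6.idx = false  [e.lab > -1]
9. n6.ok = true  [B₀.ok == true]
10. n7.acc = 5  [terminal]
11. n8.key = false  [terminal]
12. n9.acc = -2  [terminal]
13. n6.pre = -7  [(if B.idx then c₀.acc else c₁.acc) - 5]
14. n6.key = 7  [c₁.acc + 9]
15. n4.pre = -6  [(if B₀.ok then e.lab else B₁.key) - 5]
16. n4.key = 7  [B₁.pre + e.lab + 15]
17. n10.ok = 20  [S.acc + 28]
18. n10.mk = "yq"  ["yq"]
19. n11.acc = 25  [E.ok + 5]
20. n12.cnt = -5  [terminal]
21. n13.cnt = 13  [terminal]
22. n14.lab = 30  [terminal]
23. n11.key = -4  [f₀.cnt + S.acc - 24]
24. n11.mk = "xk"  ["xk"]
25. n15.wid = 14  [len(E.mk) + 12]
26. n16.acc = 4  [terminal]
27. n15.key = false  [false]
28. n10.depth = 2  [E.ok - 18]
29. n3.key = 4  [B.key - 3]
30. n3.mk = "ur"  ["ur"]
31. n0.key = 6  [S₁.key + 2]
32. n0.mk = "nur"  ["n" ++ S₁.mk]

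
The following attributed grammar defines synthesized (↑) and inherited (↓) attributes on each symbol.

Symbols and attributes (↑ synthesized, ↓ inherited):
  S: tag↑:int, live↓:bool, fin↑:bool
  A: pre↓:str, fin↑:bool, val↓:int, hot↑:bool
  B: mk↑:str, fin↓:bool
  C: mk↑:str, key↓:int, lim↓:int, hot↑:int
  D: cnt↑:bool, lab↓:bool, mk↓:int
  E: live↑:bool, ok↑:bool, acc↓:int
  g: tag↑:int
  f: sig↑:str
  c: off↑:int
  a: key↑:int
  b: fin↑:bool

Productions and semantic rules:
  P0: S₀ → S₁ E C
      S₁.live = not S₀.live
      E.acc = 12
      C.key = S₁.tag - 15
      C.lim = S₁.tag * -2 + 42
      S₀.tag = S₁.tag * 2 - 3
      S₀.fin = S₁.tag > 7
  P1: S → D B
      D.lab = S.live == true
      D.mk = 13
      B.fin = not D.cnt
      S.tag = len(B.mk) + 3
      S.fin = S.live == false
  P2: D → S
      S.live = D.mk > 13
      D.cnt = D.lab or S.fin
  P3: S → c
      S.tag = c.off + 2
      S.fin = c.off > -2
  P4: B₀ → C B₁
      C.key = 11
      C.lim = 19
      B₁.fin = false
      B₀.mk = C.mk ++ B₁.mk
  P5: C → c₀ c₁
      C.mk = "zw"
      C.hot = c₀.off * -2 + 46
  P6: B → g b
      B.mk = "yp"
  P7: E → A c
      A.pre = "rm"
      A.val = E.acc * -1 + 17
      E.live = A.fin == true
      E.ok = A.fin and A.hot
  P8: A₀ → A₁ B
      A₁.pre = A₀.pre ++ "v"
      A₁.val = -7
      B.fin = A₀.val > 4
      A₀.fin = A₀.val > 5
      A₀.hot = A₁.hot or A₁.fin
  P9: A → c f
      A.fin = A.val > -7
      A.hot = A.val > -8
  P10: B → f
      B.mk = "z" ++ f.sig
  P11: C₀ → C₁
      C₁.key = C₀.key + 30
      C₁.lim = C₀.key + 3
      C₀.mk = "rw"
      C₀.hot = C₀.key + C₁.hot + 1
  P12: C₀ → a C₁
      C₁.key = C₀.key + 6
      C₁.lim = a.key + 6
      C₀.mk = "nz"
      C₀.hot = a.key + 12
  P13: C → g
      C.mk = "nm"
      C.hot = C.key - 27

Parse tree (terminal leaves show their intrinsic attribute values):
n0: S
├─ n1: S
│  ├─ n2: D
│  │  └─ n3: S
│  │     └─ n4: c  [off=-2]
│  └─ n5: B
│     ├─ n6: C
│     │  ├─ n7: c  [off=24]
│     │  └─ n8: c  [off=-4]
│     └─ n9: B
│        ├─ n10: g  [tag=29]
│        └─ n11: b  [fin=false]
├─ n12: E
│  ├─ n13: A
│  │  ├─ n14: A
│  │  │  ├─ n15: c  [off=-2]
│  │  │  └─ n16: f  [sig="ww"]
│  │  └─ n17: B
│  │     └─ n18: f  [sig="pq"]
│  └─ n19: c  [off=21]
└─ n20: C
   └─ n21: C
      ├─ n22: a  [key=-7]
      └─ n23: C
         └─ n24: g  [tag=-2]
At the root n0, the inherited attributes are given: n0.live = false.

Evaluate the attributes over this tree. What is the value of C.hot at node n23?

1

1. n0.live = false  [given at root]
2. n1.live = true  [not S₀.live]
3. n2.lab = true  [S.live == true]
4. n2.mk = 13  [13]
5. n3.live = false  [D.mk > 13]
6. n4.off = -2  [terminal]
7. n3.tag = 0  [c.off + 2]
8. n3.fin = false  [c.off > -2]
9. n2.cnt = true  [D.lab or S.fin]
10. n5.fin = false  [not D.cnt]
11. n6.key = 11  [11]
12. n6.lim = 19  [19]
13. n7.off = 24  [terminal]
14. n8.off = -4  [terminal]
15. n6.mk = "zw"  ["zw"]
16. n6.hot = -2  [c₀.off * -2 + 46]
17. n9.fin = false  [false]
18. n10.tag = 29  [terminal]
19. n11.fin = false  [terminal]
20. n9.mk = "yp"  ["yp"]
21. n5.mk = "zwyp"  [C.mk ++ B₁.mk]
22. n1.tag = 7  [len(B.mk) + 3]
23. n1.fin = false  [S.live == false]
24. n12.acc = 12  [12]
25. n13.pre = "rm"  ["rm"]
26. n13.val = 5  [E.acc * -1 + 17]
27. n14.pre = "rmv"  [A₀.pre ++ "v"]
28. n14.val = -7  [-7]
29. n15.off = -2  [terminal]
30. n16.sig = "ww"  [terminal]
31. n14.fin = false  [A.val > -7]
32. n14.hot = true  [A.val > -8]
33. n17.fin = true  [A₀.val > 4]
34. n18.sig = "pq"  [terminal]
35. n17.mk = "zpq"  ["z" ++ f.sig]
36. n13.fin = false  [A₀.val > 5]
37. n13.hot = true  [A₁.hot or A₁.fin]
38. n19.off = 21  [terminal]
39. n12.live = false  [A.fin == true]
40. n12.ok = false  [A.fin and A.hot]
41. n20.key = -8  [S₁.tag - 15]
42. n20.lim = 28  [S₁.tag * -2 + 42]
43. n21.key = 22  [C₀.key + 30]
44. n21.lim = -5  [C₀.key + 3]
45. n22.key = -7  [terminal]
46. n23.key = 28  [C₀.key + 6]
47. n23.lim = -1  [a.key + 6]
48. n24.tag = -2  [terminal]
49. n23.mk = "nm"  ["nm"]
50. n23.hot = 1  [C.key - 27]
51. n21.mk = "nz"  ["nz"]
52. n21.hot = 5  [a.key + 12]
53. n20.mk = "rw"  ["rw"]
54. n20.hot = -2  [C₀.key + C₁.hot + 1]
55. n0.tag = 11  [S₁.tag * 2 - 3]
56. n0.fin = false  [S₁.tag > 7]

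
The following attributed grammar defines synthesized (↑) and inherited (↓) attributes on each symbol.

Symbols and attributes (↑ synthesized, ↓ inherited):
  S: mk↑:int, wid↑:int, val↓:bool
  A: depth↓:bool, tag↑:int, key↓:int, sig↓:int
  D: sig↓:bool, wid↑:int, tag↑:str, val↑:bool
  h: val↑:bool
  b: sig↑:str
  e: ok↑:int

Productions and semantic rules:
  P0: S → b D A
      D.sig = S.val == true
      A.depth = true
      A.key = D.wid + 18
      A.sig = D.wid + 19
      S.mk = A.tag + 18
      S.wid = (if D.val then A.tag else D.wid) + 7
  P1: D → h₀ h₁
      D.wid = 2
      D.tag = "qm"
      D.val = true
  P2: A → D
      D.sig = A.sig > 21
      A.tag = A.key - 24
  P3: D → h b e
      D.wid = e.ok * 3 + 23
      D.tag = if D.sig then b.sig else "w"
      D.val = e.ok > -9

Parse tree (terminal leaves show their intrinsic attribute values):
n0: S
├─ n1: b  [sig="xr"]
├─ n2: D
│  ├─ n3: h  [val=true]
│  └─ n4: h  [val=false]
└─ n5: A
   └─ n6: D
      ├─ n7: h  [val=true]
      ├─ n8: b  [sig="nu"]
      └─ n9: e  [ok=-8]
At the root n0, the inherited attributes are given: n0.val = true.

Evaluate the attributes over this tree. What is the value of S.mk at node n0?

14

1. n0.val = true  [given at root]
2. n1.sig = "xr"  [terminal]
3. n2.sig = true  [S.val == true]
4. n3.val = true  [terminal]
5. n4.val = false  [terminal]
6. n2.wid = 2  [2]
7. n2.tag = "qm"  ["qm"]
8. n2.val = true  [true]
9. n5.depth = true  [true]
10. n5.key = 20  [D.wid + 18]
11. n5.sig = 21  [D.wid + 19]
12. n6.sig = false  [A.sig > 21]
13. n7.val = true  [terminal]
14. n8.sig = "nu"  [terminal]
15. n9.ok = -8  [terminal]
16. n6.wid = -1  [e.ok * 3 + 23]
17. n6.tag = "w"  [if D.sig then b.sig else "w"]
18. n6.val = true  [e.ok > -9]
19. n5.tag = -4  [A.key - 24]
20. n0.mk = 14  [A.tag + 18]
21. n0.wid = 3  [(if D.val then A.tag else D.wid) + 7]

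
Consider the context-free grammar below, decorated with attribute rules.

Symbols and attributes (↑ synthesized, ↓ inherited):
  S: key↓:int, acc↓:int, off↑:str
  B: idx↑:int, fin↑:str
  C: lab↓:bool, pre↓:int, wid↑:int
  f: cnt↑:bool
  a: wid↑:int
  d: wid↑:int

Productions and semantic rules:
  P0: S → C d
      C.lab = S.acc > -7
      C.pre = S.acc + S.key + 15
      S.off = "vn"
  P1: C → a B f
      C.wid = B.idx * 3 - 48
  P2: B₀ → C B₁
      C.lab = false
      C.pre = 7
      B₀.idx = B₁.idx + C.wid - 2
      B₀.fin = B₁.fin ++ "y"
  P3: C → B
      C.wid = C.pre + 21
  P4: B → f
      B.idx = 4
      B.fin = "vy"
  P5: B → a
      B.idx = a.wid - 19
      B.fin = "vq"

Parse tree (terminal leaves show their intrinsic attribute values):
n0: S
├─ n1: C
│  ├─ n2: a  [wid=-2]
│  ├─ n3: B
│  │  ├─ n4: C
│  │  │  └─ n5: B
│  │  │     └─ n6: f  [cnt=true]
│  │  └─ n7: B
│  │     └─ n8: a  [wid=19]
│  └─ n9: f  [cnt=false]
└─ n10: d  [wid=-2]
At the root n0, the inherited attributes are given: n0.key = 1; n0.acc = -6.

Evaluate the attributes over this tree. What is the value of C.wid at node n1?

30

1. n0.key = 1  [given at root]
2. n0.acc = -6  [given at root]
3. n1.lab = true  [S.acc > -7]
4. n1.pre = 10  [S.acc + S.key + 15]
5. n2.wid = -2  [terminal]
6. n4.lab = false  [false]
7. n4.pre = 7  [7]
8. n6.cnt = true  [terminal]
9. n5.idx = 4  [4]
10. n5.fin = "vy"  ["vy"]
11. n4.wid = 28  [C.pre + 21]
12. n8.wid = 19  [terminal]
13. n7.idx = 0  [a.wid - 19]
14. n7.fin = "vq"  ["vq"]
15. n3.idx = 26  [B₁.idx + C.wid - 2]
16. n3.fin = "vqy"  [B₁.fin ++ "y"]
17. n9.cnt = false  [terminal]
18. n1.wid = 30  [B.idx * 3 - 48]
19. n10.wid = -2  [terminal]
20. n0.off = "vn"  ["vn"]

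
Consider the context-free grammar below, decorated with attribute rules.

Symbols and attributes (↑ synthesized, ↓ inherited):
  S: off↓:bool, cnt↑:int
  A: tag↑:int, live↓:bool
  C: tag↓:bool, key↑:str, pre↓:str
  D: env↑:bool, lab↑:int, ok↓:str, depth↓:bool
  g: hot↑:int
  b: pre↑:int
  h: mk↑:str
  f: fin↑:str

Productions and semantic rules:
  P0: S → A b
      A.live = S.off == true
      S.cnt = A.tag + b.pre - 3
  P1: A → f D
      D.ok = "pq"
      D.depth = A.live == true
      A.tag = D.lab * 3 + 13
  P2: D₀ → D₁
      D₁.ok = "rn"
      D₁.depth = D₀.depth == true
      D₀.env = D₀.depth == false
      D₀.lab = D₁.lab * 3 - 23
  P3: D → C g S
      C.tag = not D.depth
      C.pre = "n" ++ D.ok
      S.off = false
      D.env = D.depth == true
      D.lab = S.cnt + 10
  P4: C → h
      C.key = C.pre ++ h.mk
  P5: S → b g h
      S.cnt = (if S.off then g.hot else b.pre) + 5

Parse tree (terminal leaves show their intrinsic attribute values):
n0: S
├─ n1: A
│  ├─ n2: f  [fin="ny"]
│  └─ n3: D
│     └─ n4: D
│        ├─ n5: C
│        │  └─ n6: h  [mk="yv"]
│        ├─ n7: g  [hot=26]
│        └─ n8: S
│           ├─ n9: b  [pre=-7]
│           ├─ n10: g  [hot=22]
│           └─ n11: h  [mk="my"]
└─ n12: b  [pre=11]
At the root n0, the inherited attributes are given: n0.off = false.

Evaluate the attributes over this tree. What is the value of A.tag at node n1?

1. n0.off = false  [given at root]
2. n1.live = false  [S.off == true]
3. n2.fin = "ny"  [terminal]
4. n3.ok = "pq"  ["pq"]
5. n3.depth = false  [A.live == true]
6. n4.ok = "rn"  ["rn"]
7. n4.depth = false  [D₀.depth == true]
8. n5.tag = true  [not D.depth]
9. n5.pre = "nrn"  ["n" ++ D.ok]
10. n6.mk = "yv"  [terminal]
11. n5.key = "nrnyv"  [C.pre ++ h.mk]
12. n7.hot = 26  [terminal]
13. n8.off = false  [false]
14. n9.pre = -7  [terminal]
15. n10.hot = 22  [terminal]
16. n11.mk = "my"  [terminal]
17. n8.cnt = -2  [(if S.off then g.hot else b.pre) + 5]
18. n4.env = false  [D.depth == true]
19. n4.lab = 8  [S.cnt + 10]
20. n3.env = true  [D₀.depth == false]
21. n3.lab = 1  [D₁.lab * 3 - 23]
22. n1.tag = 16  [D.lab * 3 + 13]
23. n12.pre = 11  [terminal]
24. n0.cnt = 24  [A.tag + b.pre - 3]

16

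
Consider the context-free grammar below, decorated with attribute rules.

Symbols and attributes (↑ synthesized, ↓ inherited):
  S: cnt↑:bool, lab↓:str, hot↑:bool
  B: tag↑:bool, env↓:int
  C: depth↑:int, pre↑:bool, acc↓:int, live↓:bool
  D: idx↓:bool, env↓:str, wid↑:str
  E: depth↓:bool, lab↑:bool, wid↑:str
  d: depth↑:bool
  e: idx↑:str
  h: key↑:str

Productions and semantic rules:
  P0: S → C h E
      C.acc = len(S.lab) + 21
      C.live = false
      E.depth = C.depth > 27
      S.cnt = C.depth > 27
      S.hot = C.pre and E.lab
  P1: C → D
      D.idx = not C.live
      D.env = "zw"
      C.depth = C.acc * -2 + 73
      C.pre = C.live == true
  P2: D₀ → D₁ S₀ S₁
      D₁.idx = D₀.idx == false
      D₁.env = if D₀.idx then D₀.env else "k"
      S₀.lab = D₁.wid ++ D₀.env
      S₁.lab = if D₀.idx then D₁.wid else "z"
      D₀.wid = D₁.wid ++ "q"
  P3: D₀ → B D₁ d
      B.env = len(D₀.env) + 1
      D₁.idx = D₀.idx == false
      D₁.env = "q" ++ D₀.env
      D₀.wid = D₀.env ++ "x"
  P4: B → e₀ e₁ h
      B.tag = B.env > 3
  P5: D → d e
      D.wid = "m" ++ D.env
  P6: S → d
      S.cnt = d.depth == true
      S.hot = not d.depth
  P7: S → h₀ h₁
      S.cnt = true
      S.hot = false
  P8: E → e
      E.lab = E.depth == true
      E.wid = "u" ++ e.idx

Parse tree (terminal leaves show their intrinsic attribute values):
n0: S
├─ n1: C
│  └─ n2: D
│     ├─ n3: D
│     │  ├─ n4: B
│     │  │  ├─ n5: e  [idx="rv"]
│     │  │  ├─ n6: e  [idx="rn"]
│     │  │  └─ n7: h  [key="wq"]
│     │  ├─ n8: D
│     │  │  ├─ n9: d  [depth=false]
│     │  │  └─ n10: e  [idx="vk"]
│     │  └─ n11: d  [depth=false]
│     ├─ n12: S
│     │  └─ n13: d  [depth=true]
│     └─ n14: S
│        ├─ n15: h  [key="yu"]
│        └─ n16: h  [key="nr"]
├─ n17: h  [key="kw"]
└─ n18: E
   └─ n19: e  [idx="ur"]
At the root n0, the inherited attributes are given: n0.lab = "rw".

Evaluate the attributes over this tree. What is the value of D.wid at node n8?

"mqzw"

1. n0.lab = "rw"  [given at root]
2. n1.acc = 23  [len(S.lab) + 21]
3. n1.live = false  [false]
4. n2.idx = true  [not C.live]
5. n2.env = "zw"  ["zw"]
6. n3.idx = false  [D₀.idx == false]
7. n3.env = "zw"  [if D₀.idx then D₀.env else "k"]
8. n4.env = 3  [len(D₀.env) + 1]
9. n5.idx = "rv"  [terminal]
10. n6.idx = "rn"  [terminal]
11. n7.key = "wq"  [terminal]
12. n4.tag = false  [B.env > 3]
13. n8.idx = true  [D₀.idx == false]
14. n8.env = "qzw"  ["q" ++ D₀.env]
15. n9.depth = false  [terminal]
16. n10.idx = "vk"  [terminal]
17. n8.wid = "mqzw"  ["m" ++ D.env]
18. n11.depth = false  [terminal]
19. n3.wid = "zwx"  [D₀.env ++ "x"]
20. n12.lab = "zwxzw"  [D₁.wid ++ D₀.env]
21. n13.depth = true  [terminal]
22. n12.cnt = true  [d.depth == true]
23. n12.hot = false  [not d.depth]
24. n14.lab = "zwx"  [if D₀.idx then D₁.wid else "z"]
25. n15.key = "yu"  [terminal]
26. n16.key = "nr"  [terminal]
27. n14.cnt = true  [true]
28. n14.hot = false  [false]
29. n2.wid = "zwxq"  [D₁.wid ++ "q"]
30. n1.depth = 27  [C.acc * -2 + 73]
31. n1.pre = false  [C.live == true]
32. n17.key = "kw"  [terminal]
33. n18.depth = false  [C.depth > 27]
34. n19.idx = "ur"  [terminal]
35. n18.lab = false  [E.depth == true]
36. n18.wid = "uur"  ["u" ++ e.idx]
37. n0.cnt = false  [C.depth > 27]
38. n0.hot = false  [C.pre and E.lab]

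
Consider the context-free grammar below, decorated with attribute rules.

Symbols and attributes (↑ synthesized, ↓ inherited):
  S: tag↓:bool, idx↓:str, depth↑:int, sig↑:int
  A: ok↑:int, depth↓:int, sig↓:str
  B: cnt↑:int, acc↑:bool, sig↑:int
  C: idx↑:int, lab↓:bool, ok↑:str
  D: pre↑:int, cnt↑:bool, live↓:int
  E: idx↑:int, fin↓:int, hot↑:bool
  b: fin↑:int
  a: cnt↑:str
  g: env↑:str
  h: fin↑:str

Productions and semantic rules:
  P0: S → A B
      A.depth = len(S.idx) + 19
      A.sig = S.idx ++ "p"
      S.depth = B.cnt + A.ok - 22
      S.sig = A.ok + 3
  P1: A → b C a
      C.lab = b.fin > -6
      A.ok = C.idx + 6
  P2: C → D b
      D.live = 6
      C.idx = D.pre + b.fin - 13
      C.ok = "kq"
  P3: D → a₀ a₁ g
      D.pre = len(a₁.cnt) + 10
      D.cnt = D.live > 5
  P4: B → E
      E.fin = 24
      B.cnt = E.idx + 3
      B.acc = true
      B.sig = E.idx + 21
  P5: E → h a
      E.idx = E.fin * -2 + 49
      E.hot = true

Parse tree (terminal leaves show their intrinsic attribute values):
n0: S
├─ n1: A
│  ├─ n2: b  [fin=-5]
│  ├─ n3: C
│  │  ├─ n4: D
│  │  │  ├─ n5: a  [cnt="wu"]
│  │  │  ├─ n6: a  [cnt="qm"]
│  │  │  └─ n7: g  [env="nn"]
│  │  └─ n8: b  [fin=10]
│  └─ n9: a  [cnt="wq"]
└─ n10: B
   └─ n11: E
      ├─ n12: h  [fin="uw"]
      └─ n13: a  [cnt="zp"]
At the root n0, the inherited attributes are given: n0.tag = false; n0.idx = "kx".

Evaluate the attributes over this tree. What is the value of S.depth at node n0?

-3

1. n0.tag = false  [given at root]
2. n0.idx = "kx"  [given at root]
3. n1.depth = 21  [len(S.idx) + 19]
4. n1.sig = "kxp"  [S.idx ++ "p"]
5. n2.fin = -5  [terminal]
6. n3.lab = true  [b.fin > -6]
7. n4.live = 6  [6]
8. n5.cnt = "wu"  [terminal]
9. n6.cnt = "qm"  [terminal]
10. n7.env = "nn"  [terminal]
11. n4.pre = 12  [len(a₁.cnt) + 10]
12. n4.cnt = true  [D.live > 5]
13. n8.fin = 10  [terminal]
14. n3.idx = 9  [D.pre + b.fin - 13]
15. n3.ok = "kq"  ["kq"]
16. n9.cnt = "wq"  [terminal]
17. n1.ok = 15  [C.idx + 6]
18. n11.fin = 24  [24]
19. n12.fin = "uw"  [terminal]
20. n13.cnt = "zp"  [terminal]
21. n11.idx = 1  [E.fin * -2 + 49]
22. n11.hot = true  [true]
23. n10.cnt = 4  [E.idx + 3]
24. n10.acc = true  [true]
25. n10.sig = 22  [E.idx + 21]
26. n0.depth = -3  [B.cnt + A.ok - 22]
27. n0.sig = 18  [A.ok + 3]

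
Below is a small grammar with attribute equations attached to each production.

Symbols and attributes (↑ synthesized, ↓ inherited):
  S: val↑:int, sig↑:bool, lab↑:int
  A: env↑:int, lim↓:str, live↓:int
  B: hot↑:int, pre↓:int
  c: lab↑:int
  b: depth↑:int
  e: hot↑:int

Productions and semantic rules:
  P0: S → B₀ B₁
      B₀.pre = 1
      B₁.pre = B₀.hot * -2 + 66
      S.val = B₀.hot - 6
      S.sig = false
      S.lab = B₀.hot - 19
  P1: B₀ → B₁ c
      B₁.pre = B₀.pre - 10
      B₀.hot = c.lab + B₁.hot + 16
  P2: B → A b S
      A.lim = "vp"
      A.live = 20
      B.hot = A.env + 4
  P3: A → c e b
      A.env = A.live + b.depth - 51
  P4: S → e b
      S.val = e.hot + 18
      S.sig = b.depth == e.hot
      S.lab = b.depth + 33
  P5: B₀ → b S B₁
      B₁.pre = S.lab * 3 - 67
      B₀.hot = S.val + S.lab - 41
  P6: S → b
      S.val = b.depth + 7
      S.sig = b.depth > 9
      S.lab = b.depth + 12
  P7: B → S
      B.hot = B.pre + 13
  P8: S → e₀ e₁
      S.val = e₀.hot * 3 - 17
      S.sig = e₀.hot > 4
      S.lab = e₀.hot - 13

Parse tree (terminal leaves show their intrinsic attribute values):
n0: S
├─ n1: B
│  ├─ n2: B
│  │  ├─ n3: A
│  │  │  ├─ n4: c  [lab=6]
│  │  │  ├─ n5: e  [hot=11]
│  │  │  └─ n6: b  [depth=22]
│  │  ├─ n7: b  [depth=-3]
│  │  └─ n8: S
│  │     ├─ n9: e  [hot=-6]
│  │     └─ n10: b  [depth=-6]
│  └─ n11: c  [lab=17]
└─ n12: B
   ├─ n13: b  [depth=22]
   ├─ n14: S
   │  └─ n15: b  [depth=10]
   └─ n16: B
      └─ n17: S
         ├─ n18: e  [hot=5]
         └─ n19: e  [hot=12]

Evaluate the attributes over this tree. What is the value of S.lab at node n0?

9

1. n1.pre = 1  [1]
2. n2.pre = -9  [B₀.pre - 10]
3. n3.lim = "vp"  ["vp"]
4. n3.live = 20  [20]
5. n4.lab = 6  [terminal]
6. n5.hot = 11  [terminal]
7. n6.depth = 22  [terminal]
8. n3.env = -9  [A.live + b.depth - 51]
9. n7.depth = -3  [terminal]
10. n9.hot = -6  [terminal]
11. n10.depth = -6  [terminal]
12. n8.val = 12  [e.hot + 18]
13. n8.sig = true  [b.depth == e.hot]
14. n8.lab = 27  [b.depth + 33]
15. n2.hot = -5  [A.env + 4]
16. n11.lab = 17  [terminal]
17. n1.hot = 28  [c.lab + B₁.hot + 16]
18. n12.pre = 10  [B₀.hot * -2 + 66]
19. n13.depth = 22  [terminal]
20. n15.depth = 10  [terminal]
21. n14.val = 17  [b.depth + 7]
22. n14.sig = true  [b.depth > 9]
23. n14.lab = 22  [b.depth + 12]
24. n16.pre = -1  [S.lab * 3 - 67]
25. n18.hot = 5  [terminal]
26. n19.hot = 12  [terminal]
27. n17.val = -2  [e₀.hot * 3 - 17]
28. n17.sig = true  [e₀.hot > 4]
29. n17.lab = -8  [e₀.hot - 13]
30. n16.hot = 12  [B.pre + 13]
31. n12.hot = -2  [S.val + S.lab - 41]
32. n0.val = 22  [B₀.hot - 6]
33. n0.sig = false  [false]
34. n0.lab = 9  [B₀.hot - 19]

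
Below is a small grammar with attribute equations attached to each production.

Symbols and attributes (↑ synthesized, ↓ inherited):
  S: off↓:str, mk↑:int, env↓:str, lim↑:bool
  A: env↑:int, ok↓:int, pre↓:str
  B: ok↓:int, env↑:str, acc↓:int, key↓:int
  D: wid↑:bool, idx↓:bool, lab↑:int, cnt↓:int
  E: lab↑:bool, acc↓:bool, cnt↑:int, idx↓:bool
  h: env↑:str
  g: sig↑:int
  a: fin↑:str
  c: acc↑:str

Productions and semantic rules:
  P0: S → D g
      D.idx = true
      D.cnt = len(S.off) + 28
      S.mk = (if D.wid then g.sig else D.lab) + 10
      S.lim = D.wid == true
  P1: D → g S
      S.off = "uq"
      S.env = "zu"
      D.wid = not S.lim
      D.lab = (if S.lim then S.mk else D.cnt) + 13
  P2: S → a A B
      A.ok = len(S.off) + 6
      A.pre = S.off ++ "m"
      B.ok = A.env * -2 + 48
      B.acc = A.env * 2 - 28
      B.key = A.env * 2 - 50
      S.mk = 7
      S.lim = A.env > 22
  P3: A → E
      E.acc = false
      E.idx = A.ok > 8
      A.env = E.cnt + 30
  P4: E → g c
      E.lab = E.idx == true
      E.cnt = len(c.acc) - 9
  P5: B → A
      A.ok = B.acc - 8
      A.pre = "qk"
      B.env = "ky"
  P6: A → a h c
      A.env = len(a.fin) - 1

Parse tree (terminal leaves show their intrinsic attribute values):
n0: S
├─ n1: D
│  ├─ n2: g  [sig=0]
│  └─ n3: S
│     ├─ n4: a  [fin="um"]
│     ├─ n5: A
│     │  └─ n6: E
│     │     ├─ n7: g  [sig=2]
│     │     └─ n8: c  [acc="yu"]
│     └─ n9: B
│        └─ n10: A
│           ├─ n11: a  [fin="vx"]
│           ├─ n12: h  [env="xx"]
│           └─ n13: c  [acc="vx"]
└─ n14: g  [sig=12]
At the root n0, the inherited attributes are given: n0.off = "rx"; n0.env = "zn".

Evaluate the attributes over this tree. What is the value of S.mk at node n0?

1. n0.off = "rx"  [given at root]
2. n0.env = "zn"  [given at root]
3. n1.idx = true  [true]
4. n1.cnt = 30  [len(S.off) + 28]
5. n2.sig = 0  [terminal]
6. n3.off = "uq"  ["uq"]
7. n3.env = "zu"  ["zu"]
8. n4.fin = "um"  [terminal]
9. n5.ok = 8  [len(S.off) + 6]
10. n5.pre = "uqm"  [S.off ++ "m"]
11. n6.acc = false  [false]
12. n6.idx = false  [A.ok > 8]
13. n7.sig = 2  [terminal]
14. n8.acc = "yu"  [terminal]
15. n6.lab = false  [E.idx == true]
16. n6.cnt = -7  [len(c.acc) - 9]
17. n5.env = 23  [E.cnt + 30]
18. n9.ok = 2  [A.env * -2 + 48]
19. n9.acc = 18  [A.env * 2 - 28]
20. n9.key = -4  [A.env * 2 - 50]
21. n10.ok = 10  [B.acc - 8]
22. n10.pre = "qk"  ["qk"]
23. n11.fin = "vx"  [terminal]
24. n12.env = "xx"  [terminal]
25. n13.acc = "vx"  [terminal]
26. n10.env = 1  [len(a.fin) - 1]
27. n9.env = "ky"  ["ky"]
28. n3.mk = 7  [7]
29. n3.lim = true  [A.env > 22]
30. n1.wid = false  [not S.lim]
31. n1.lab = 20  [(if S.lim then S.mk else D.cnt) + 13]
32. n14.sig = 12  [terminal]
33. n0.mk = 30  [(if D.wid then g.sig else D.lab) + 10]
34. n0.lim = false  [D.wid == true]

30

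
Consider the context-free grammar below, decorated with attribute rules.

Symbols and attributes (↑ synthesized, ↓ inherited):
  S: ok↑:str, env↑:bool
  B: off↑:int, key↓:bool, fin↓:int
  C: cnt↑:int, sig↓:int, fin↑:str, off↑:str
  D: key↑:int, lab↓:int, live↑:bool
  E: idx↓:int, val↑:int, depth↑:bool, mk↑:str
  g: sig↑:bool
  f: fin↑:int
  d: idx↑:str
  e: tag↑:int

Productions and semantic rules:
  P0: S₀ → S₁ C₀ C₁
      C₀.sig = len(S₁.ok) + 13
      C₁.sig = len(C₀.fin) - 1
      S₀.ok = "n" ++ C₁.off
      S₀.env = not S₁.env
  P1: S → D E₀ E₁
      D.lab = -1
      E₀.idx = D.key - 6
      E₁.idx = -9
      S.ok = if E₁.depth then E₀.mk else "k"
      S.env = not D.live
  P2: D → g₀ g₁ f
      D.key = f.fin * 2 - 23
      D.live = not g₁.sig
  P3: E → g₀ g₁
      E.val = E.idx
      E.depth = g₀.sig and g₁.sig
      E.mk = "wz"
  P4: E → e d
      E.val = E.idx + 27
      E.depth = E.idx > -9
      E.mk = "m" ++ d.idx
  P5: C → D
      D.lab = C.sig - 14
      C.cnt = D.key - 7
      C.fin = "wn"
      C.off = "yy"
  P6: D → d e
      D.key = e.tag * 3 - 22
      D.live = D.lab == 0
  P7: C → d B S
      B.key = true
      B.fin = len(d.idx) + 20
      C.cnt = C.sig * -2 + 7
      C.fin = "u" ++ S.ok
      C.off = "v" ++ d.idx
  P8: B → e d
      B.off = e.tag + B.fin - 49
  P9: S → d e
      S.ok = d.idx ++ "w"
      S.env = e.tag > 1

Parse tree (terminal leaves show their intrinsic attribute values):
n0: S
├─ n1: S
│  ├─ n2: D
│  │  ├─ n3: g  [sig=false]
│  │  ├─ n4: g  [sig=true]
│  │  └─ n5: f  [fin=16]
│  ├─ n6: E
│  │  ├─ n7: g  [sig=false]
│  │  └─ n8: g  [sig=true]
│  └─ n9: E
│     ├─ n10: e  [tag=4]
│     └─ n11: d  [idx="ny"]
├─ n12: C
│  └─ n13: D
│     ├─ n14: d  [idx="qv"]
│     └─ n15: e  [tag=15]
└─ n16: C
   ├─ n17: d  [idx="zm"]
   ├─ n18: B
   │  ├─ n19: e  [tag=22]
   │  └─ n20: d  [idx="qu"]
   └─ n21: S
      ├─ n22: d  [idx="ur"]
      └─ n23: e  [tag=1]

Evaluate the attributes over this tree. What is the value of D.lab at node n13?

0

1. n2.lab = -1  [-1]
2. n3.sig = false  [terminal]
3. n4.sig = true  [terminal]
4. n5.fin = 16  [terminal]
5. n2.key = 9  [f.fin * 2 - 23]
6. n2.live = false  [not g₁.sig]
7. n6.idx = 3  [D.key - 6]
8. n7.sig = false  [terminal]
9. n8.sig = true  [terminal]
10. n6.val = 3  [E.idx]
11. n6.depth = false  [g₀.sig and g₁.sig]
12. n6.mk = "wz"  ["wz"]
13. n9.idx = -9  [-9]
14. n10.tag = 4  [terminal]
15. n11.idx = "ny"  [terminal]
16. n9.val = 18  [E.idx + 27]
17. n9.depth = false  [E.idx > -9]
18. n9.mk = "mny"  ["m" ++ d.idx]
19. n1.ok = "k"  [if E₁.depth then E₀.mk else "k"]
20. n1.env = true  [not D.live]
21. n12.sig = 14  [len(S₁.ok) + 13]
22. n13.lab = 0  [C.sig - 14]
23. n14.idx = "qv"  [terminal]
24. n15.tag = 15  [terminal]
25. n13.key = 23  [e.tag * 3 - 22]
26. n13.live = true  [D.lab == 0]
27. n12.cnt = 16  [D.key - 7]
28. n12.fin = "wn"  ["wn"]
29. n12.off = "yy"  ["yy"]
30. n16.sig = 1  [len(C₀.fin) - 1]
31. n17.idx = "zm"  [terminal]
32. n18.key = true  [true]
33. n18.fin = 22  [len(d.idx) + 20]
34. n19.tag = 22  [terminal]
35. n20.idx = "qu"  [terminal]
36. n18.off = -5  [e.tag + B.fin - 49]
37. n22.idx = "ur"  [terminal]
38. n23.tag = 1  [terminal]
39. n21.ok = "urw"  [d.idx ++ "w"]
40. n21.env = false  [e.tag > 1]
41. n16.cnt = 5  [C.sig * -2 + 7]
42. n16.fin = "uurw"  ["u" ++ S.ok]
43. n16.off = "vzm"  ["v" ++ d.idx]
44. n0.ok = "nvzm"  ["n" ++ C₁.off]
45. n0.env = false  [not S₁.env]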